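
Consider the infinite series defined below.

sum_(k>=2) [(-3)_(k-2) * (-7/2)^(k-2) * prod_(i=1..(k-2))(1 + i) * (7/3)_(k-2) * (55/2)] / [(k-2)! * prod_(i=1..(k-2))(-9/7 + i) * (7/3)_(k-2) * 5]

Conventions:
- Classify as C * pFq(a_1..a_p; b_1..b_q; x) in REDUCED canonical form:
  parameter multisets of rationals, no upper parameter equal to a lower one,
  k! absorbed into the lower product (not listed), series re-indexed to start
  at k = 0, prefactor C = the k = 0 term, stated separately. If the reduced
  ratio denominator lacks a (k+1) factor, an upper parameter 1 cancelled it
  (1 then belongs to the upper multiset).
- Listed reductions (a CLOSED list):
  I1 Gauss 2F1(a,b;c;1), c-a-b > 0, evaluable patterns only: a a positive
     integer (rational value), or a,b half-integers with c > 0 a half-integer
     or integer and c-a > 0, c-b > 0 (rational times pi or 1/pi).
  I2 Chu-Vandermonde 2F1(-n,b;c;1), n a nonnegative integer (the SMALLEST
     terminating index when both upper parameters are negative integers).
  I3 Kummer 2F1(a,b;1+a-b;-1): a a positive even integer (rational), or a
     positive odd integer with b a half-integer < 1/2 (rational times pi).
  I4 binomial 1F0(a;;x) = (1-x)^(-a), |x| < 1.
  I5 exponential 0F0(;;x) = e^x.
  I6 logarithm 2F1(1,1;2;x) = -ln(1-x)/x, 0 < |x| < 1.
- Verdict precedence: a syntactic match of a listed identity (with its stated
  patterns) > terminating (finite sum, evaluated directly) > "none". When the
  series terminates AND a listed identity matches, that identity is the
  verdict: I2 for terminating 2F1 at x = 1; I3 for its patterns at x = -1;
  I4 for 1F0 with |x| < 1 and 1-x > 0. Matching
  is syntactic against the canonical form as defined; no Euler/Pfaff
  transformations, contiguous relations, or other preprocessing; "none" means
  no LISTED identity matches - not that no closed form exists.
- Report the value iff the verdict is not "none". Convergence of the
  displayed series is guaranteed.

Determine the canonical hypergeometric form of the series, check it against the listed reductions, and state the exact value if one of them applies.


First insight: t_0 = 11/2 here, and the constant factors (C = 11/2) combine into one prefactor.
Adjacent-term ratio: r(k) = (-7/2) * (k-3) (k+2) / [(k-2/7) (k+1)] - poly over poly, x = (-7/2) from leading terms; C = 11/2 at k = 0.

Canonical form: C = 11/2 times 2F1 with upper {-3, 2}, lower {-2/7}, x = -7/2. Verdict: terminating - no listed pattern fits, but -3 in the upper list cuts the series at k = 3; direct evaluation. Exact value: -1801437/80.


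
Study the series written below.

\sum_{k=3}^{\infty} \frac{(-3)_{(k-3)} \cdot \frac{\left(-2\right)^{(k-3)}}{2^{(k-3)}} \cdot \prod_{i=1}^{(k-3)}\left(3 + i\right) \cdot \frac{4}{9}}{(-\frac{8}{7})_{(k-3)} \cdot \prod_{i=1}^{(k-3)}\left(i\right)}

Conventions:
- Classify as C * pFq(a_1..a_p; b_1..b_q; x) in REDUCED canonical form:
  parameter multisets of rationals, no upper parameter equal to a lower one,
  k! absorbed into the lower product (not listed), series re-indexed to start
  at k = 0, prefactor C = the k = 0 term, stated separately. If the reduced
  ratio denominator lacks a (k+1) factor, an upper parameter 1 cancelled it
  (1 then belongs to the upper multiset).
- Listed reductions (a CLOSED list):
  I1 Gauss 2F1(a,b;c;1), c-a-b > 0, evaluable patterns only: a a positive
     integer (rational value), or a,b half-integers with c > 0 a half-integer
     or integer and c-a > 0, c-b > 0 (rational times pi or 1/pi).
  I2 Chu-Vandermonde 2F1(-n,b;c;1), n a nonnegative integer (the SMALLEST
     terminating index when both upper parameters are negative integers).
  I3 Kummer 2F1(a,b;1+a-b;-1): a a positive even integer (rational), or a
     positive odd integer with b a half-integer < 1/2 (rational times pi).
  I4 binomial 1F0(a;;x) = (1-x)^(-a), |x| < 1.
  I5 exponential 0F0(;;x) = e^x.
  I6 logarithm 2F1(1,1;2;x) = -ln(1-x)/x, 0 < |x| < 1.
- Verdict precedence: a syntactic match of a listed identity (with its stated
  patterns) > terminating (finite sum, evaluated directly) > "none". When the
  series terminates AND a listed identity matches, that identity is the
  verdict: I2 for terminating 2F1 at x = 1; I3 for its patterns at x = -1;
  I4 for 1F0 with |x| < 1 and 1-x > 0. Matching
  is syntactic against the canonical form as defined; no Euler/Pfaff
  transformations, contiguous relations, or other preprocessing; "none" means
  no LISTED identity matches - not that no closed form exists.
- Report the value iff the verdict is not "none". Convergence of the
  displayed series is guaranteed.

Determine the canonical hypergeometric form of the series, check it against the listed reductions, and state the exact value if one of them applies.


Canonical form: C = \frac{4}{9} times 2F1 with upper {-3, 4}, lower {-\frac{8}{7}}, x = -1. Verdict: terminating - upper parameter -3 makes this a finite sum (last index 3), evaluated exactly. Its exact value is \frac{4862}{9}.

Key observation: from the first term \frac{4}{9}: the running product (C = 4/9) telescopes to a rising factorial.
Consecutive-term ratio: r(k) = -1 * (k-3) (k+4) / [(k-\frac{8}{7}) (k+1)] - rational in k. x = -1; t_0 = \frac{4}{9}; negate the roots.


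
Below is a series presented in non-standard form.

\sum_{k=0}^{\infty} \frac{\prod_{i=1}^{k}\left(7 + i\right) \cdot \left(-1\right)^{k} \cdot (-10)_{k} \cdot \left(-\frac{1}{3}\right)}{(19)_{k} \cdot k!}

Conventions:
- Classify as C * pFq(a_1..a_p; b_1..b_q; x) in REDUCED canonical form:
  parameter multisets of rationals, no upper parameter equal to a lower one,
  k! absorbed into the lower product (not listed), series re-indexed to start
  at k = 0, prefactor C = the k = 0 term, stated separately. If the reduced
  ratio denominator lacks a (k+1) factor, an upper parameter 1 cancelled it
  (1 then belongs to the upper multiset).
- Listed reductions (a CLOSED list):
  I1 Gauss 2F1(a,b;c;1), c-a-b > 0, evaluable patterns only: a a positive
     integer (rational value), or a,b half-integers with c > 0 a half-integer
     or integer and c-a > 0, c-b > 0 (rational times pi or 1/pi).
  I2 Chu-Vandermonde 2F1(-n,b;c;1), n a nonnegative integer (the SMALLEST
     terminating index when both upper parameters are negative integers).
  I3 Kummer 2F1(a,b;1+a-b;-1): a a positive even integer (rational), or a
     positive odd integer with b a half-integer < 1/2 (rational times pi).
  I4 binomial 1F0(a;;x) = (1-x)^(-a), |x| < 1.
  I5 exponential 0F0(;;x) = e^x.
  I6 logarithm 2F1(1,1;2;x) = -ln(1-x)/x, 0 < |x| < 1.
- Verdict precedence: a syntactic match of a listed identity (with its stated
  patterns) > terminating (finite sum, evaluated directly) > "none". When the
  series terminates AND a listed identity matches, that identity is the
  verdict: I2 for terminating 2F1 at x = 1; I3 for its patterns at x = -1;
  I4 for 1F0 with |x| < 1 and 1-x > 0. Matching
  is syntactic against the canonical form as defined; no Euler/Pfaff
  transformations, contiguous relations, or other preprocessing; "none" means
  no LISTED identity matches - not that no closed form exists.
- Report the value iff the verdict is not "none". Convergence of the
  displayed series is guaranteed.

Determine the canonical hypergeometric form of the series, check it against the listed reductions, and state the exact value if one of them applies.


With C = -\frac{1}{3}: the canonical form is 2F1(-10, 8; 19; -1). Verdict: Kummer (I3) fires (x = -1; c = 19 equals 1+a-b for upper {-10, 8}: listed pattern). Hence: -\frac{102}{7}.

Key step: t_0 being -\frac{1}{3}, the running product (prefactor -1/3) telescopes to a rising factorial.
Step ratio: r(k) = -1 * (k-10) (k+8) / [(k+19) (k+1)] - rational in k, leading ratio -1; with t_0 = -\frac{1}{3}, classification follows.


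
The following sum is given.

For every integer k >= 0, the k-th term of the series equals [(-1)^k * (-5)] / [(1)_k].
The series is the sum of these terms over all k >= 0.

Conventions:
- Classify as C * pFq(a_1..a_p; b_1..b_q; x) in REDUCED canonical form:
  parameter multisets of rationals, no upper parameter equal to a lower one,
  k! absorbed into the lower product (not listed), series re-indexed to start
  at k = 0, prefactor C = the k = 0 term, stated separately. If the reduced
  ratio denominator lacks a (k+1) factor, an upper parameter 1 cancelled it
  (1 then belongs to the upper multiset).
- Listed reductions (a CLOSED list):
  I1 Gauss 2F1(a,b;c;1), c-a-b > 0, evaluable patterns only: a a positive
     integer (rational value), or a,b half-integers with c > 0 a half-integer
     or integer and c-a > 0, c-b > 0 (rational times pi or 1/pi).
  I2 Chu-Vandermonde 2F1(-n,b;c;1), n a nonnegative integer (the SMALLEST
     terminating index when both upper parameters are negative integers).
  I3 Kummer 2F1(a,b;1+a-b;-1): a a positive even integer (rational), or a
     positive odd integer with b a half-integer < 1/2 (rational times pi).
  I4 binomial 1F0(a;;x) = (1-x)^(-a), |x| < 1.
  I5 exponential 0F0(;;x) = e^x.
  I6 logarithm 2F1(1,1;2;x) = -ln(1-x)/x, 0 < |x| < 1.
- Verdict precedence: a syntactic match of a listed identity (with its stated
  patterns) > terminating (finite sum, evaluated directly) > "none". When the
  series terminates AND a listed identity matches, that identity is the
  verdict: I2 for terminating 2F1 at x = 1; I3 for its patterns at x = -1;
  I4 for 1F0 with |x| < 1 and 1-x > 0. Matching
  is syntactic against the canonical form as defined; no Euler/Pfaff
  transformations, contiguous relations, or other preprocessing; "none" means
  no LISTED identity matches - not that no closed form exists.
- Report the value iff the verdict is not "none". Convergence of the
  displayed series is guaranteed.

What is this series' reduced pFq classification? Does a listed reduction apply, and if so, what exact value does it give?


The series (x = -1) is 0F0: upper {-}, lower {-}, prefactor -5. Verdict: the I5 exponential reduction fires (the 0F0 exponential series at x = -1). Exact value: (-5) * e^(-1).

Key step: with t_0 = -5, (1)_k (C = -5) is k! itself.
Adjacent-term ratio: r(k) = (-1) * 1 / [(k+1)] - poly over poly, x = (-1) from leading terms; C = -5 at k = 0.


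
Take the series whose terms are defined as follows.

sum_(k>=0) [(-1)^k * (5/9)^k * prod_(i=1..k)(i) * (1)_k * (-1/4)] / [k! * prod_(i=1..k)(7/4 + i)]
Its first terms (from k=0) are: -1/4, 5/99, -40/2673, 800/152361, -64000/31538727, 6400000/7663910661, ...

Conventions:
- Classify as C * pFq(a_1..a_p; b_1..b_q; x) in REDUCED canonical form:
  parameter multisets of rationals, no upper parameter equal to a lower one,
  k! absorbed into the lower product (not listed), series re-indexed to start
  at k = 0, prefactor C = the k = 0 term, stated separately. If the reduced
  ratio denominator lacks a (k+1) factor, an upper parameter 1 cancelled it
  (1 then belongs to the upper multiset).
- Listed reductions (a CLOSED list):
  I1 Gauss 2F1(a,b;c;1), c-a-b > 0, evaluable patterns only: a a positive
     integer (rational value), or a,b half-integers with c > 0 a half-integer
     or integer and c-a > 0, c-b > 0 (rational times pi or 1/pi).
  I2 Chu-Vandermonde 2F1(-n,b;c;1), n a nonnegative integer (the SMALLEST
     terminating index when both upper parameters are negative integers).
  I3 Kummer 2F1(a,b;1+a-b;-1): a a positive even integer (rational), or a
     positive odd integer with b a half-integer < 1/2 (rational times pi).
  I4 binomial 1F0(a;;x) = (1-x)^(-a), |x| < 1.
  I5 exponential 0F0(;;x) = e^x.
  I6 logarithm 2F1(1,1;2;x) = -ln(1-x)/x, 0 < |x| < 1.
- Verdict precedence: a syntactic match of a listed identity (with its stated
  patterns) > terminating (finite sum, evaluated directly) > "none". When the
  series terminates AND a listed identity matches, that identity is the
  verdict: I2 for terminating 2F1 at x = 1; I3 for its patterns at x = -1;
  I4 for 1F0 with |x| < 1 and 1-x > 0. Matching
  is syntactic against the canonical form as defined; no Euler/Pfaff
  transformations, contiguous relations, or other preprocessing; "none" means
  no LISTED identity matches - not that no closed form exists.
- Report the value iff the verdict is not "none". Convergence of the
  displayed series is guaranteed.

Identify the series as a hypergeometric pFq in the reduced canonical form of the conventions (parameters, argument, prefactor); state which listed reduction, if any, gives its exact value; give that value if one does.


With C = -1/4: the canonical form is 2F1(1, 1; 11/4; -5/9). Verdict: none - this 2F1 at x = -5/9 matches no listed pattern, and upper {1, 1} holds no stopper.

First insight: x = (-5/9) and the (-1)^k factor (prefactor -1/4) folds into the argument's sign.
Consecutive-term ratio: r(k) = (-5/9) * (k+1) (k+1) / [(k+11/4) (k+1)] - rational; roots negated = parameters, x = (-5/9), C = -1/4.


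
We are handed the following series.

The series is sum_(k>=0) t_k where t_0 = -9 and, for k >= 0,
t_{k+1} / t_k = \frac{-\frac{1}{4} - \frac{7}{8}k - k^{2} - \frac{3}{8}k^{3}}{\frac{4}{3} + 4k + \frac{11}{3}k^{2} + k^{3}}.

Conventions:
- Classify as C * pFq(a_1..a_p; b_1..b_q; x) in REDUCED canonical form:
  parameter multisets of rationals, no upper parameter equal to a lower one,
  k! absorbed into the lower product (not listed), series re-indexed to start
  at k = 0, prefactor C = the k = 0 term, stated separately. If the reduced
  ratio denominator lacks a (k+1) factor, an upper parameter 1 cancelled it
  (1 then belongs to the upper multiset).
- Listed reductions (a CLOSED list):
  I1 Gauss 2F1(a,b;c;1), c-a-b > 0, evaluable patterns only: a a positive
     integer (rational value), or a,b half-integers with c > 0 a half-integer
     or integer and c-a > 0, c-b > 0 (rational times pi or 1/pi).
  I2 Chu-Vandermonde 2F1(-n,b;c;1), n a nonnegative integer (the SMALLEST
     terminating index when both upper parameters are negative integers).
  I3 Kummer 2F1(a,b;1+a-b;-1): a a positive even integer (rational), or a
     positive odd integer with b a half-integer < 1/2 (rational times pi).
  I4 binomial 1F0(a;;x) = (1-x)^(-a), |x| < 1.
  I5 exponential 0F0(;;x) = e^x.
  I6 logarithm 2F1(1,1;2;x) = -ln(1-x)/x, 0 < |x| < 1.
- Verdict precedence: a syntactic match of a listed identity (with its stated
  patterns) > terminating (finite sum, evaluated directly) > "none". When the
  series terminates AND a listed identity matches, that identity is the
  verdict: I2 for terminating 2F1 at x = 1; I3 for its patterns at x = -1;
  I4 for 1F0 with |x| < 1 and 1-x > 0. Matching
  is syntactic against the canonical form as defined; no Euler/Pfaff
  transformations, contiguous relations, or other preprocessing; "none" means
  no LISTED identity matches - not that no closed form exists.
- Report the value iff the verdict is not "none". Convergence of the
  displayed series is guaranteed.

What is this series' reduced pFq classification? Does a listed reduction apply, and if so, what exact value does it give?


Canonical form: C = -9 times 2F1 with upper {1, 1}, lower {2}, x = -\frac{3}{8}. Verdict: this is logarithm (I6) (the logarithm: parameters (1,1;2), x = -\frac{3}{8}). Value: \left(-24\right) \cdot \ln\left(\frac{11}{8}\right).

The tell: from the first term -9: cancel k + 2/3 from the displayed ratio first; then C = -9.
Step ratio: r(k) = -\frac{3}{8} * (k+1) (k+1) / [(k+2) (k+1)] - rational in k. x = -\frac{3}{8}; t_0 = -9; negate the roots.


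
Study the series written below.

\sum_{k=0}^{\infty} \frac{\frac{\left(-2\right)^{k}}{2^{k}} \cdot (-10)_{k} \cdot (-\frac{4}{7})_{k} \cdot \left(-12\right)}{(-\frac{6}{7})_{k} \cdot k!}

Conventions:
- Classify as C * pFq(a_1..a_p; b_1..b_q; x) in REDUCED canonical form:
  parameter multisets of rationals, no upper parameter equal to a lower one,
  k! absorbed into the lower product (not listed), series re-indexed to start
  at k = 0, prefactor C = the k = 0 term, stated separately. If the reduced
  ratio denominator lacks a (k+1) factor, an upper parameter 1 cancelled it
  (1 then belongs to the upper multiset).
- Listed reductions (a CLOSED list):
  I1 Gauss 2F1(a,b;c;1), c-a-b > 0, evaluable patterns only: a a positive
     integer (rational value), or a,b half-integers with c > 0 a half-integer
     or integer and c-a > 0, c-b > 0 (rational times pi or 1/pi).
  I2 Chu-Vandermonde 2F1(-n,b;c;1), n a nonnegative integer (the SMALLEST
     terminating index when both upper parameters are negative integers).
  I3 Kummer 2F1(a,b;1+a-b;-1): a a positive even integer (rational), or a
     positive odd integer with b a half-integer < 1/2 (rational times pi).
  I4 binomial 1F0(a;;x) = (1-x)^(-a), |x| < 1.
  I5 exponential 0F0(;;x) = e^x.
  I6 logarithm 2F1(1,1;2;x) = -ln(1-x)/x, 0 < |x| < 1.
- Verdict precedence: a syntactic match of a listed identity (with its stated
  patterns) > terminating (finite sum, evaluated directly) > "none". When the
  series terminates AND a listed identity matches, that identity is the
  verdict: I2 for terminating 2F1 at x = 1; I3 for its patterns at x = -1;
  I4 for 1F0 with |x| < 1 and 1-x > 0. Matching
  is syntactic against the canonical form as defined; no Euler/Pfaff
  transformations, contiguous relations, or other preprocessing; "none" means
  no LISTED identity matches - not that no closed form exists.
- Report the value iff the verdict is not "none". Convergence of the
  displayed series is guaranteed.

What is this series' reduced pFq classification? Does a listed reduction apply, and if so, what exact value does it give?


This is -12 * 2F1(-10, -\frac{4}{7}; -\frac{6}{7}; -1) in reduced canonical form. Verdict: terminating - no listed pattern fits, but -10 in the upper list cuts the series at k = 10; direct evaluation. Value: -\frac{87696428}{2365}.

Structural cue: from the first term -12: the two k-th powers (prefactor -12) combine into one argument.
Term ratio: r(k) = -1 * (k-10) (k-\frac{4}{7}) / [(k-\frac{6}{7}) (k+1)] ; factor over Q: parameters, x = -1, and C = -12.


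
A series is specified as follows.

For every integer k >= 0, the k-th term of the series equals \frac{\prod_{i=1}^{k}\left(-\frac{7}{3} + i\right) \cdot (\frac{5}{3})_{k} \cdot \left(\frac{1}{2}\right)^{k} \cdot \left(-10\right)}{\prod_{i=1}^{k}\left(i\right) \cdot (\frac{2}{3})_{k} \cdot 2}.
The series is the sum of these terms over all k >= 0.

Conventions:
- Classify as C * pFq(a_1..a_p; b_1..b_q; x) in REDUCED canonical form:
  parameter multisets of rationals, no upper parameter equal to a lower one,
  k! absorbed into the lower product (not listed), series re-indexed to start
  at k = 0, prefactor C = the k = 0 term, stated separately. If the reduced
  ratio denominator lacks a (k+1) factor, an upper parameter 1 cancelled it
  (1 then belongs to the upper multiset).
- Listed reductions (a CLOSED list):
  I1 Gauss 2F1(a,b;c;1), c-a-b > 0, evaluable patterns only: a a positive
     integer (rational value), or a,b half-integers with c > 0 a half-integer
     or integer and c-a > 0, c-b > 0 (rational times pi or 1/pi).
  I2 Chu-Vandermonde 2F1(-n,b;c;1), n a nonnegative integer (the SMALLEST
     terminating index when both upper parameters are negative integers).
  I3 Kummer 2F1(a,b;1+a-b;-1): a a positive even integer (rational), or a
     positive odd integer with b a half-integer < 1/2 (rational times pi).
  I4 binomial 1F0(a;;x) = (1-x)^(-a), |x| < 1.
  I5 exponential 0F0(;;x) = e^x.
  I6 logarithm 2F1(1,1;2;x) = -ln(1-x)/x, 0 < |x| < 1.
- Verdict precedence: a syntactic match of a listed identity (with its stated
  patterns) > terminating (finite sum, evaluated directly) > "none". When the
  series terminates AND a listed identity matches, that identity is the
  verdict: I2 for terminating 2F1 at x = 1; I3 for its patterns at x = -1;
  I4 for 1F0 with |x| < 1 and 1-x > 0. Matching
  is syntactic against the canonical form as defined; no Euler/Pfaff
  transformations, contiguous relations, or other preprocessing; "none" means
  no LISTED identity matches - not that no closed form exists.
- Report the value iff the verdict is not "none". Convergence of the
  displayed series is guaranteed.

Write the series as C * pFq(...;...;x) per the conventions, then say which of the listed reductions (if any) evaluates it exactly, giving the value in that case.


Key step: t_0 = -5 here, and the constant factors (C = -5, x = 1/2) combine into one prefactor.
Adjacent-term ratio: r(k) = \frac{1}{2} * (k-\frac{4}{3}) (k+\frac{5}{3}) / [(k+\frac{2}{3}) (k+1)] - rational; roots negated = parameters, x = \frac{1}{2}, C = -5.

Canonical form: C = -5 times 2F1 with upper {-\frac{4}{3}, \frac{5}{3}}, lower {\frac{2}{3}}, x = \frac{1}{2}. Verdict: none. Every listed pattern misses the 2F1 form at \frac{1}{2}, upper {-\frac{4}{3}, \frac{5}{3}}.


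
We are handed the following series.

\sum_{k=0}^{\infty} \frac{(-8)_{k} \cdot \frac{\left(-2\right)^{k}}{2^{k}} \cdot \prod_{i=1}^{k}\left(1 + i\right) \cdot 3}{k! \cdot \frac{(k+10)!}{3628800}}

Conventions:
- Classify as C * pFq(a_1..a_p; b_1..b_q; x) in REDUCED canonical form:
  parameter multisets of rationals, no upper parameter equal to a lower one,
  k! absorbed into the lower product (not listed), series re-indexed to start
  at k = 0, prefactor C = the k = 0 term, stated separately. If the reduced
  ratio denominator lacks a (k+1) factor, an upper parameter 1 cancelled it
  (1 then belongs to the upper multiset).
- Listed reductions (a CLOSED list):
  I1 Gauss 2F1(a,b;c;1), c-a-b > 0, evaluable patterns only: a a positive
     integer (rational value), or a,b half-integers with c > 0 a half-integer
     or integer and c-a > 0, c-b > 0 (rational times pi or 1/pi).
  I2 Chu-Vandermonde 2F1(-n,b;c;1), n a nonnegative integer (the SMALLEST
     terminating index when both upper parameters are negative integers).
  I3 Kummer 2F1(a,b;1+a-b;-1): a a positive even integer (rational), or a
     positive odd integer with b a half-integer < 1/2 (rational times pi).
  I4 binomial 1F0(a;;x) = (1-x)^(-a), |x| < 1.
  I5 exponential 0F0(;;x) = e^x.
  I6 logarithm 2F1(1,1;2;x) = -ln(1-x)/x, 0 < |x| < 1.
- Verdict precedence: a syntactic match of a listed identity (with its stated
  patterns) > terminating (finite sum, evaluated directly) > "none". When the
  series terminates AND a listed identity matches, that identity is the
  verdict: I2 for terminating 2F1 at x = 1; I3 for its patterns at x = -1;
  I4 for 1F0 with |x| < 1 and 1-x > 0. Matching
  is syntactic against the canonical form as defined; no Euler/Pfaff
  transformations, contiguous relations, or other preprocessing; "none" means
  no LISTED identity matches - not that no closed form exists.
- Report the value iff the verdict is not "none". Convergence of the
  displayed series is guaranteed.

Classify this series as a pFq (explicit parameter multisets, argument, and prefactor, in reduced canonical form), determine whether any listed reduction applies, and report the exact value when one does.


Canonical form: C = 3 times 2F1 with upper {-8, 2}, lower {11}, x = -1. Verdict: this is Kummer's theorem (I3) (x = -1; c = 11 equals 1+a-b for upper {-8, 2}: listed pattern). Hence: 15.

First insight: t_0 being 3, the two k-th powers (C = 3, x = -1) combine into one argument.
Step ratio: r(k) = -1 * (k-8) (k+2) / [(k+11) (k+1)] ; factor over Q: parameters, x = -1, and C = 3.


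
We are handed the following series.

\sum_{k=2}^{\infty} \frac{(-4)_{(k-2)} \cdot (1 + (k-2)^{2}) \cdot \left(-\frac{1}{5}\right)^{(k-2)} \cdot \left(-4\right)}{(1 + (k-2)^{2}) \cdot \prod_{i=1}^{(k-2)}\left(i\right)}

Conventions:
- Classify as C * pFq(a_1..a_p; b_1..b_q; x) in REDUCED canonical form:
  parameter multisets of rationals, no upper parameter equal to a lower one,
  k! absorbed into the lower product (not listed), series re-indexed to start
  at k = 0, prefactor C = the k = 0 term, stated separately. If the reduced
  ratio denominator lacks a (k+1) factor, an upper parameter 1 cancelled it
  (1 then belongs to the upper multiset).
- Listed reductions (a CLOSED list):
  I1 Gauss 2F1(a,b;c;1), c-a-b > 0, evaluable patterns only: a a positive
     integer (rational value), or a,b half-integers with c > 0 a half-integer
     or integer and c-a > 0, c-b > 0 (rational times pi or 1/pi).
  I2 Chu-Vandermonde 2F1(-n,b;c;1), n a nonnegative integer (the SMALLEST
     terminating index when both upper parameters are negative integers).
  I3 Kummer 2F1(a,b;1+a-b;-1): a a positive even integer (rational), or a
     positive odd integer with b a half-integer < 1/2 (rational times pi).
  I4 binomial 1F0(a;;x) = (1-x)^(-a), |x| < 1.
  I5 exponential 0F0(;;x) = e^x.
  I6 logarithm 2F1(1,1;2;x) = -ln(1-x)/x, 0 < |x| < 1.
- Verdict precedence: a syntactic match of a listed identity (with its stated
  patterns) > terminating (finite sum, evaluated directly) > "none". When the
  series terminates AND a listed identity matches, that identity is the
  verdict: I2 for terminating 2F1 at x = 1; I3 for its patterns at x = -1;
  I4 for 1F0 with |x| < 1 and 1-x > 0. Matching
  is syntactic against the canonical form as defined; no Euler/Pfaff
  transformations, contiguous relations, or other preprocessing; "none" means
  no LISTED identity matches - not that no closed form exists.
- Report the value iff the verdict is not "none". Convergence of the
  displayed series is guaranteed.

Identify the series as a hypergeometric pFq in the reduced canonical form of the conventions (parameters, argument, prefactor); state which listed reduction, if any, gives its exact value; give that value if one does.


With C = -4: the canonical form is 1F0(-4; -; -\frac{1}{5}). Verdict at x = -\frac{1}{5}: binomial (I4) matches (the 1F0 binomial series: exponent 4, x = -\frac{1}{5}). Sum: -\frac{5184}{625}.

First insight: from the first term -4: k^2 + 1 divides numerator and denominator alike; C = -4, x = -1/5 after cancelling.
Consecutive-term ratio: r(k) = -\frac{1}{5} * (k-4) / [(k+1)] - rational in k, leading ratio -\frac{1}{5}; with t_0 = -4, classification follows.


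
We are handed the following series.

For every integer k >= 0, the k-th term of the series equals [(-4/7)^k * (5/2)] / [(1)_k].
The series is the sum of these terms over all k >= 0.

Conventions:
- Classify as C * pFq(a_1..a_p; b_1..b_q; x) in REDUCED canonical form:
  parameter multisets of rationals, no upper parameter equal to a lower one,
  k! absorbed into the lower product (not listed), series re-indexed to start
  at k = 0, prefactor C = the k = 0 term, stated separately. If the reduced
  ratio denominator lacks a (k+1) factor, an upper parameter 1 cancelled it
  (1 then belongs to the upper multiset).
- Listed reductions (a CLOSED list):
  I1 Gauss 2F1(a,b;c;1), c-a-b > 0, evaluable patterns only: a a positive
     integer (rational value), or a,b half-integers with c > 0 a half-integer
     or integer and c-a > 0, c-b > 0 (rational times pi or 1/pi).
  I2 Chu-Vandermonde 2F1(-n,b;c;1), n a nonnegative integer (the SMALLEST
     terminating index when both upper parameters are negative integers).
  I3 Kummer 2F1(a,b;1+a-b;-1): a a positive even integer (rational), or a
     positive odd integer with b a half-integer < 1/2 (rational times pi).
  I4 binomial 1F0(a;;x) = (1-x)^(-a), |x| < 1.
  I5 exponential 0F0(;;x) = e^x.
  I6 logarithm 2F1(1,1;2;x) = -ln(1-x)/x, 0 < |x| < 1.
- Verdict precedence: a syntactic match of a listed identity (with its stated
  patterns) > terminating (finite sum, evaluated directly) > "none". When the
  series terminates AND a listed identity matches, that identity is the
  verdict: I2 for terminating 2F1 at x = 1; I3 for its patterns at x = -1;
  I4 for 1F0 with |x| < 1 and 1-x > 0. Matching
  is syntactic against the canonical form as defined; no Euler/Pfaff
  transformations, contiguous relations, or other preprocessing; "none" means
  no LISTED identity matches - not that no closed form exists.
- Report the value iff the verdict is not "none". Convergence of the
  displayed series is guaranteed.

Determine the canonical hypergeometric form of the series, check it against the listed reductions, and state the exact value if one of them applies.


The series (x = -4/7) is 0F0: upper {-}, lower {-}, prefactor 5/2. Verdict (x = -4/7): the I5 exponential reduction applies (the 0F0 exponential series at x = -4/7). Exact value: (5/2) * e^(-4/7).

First insight: x = (-4/7) and (1)_k (C = 5/2) is k! itself.
Consecutive-term ratio: r(k) = (-4/7) * 1 / [(k+1)] - rational in k, leading ratio (-4/7); with t_0 = 5/2, classification follows.


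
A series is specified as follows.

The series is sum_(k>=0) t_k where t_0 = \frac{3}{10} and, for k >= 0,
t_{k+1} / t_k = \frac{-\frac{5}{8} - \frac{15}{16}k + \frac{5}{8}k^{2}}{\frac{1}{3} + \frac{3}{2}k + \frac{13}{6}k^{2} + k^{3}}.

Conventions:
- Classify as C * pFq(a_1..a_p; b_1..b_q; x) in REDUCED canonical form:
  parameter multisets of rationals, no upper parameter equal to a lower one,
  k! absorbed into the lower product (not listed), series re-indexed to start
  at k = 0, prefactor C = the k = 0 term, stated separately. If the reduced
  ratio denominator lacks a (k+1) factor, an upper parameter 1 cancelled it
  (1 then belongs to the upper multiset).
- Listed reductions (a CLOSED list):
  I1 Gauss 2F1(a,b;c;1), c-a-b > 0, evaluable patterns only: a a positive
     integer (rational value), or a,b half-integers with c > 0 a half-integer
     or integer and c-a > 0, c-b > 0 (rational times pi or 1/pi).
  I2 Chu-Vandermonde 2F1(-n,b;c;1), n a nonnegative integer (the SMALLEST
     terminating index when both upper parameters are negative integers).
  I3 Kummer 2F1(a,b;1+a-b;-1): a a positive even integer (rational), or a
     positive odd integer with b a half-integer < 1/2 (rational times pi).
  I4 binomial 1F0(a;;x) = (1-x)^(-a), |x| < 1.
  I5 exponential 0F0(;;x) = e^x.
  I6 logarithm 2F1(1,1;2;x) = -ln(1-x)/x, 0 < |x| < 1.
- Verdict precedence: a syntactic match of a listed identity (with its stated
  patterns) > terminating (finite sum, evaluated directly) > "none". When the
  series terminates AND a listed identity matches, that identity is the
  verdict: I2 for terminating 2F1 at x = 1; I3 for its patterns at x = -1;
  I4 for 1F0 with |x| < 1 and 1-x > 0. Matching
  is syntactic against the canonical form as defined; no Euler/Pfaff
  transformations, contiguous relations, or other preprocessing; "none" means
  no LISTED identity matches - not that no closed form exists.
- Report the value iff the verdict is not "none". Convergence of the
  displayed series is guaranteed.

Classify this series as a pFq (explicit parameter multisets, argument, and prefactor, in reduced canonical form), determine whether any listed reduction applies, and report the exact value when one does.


Canonical form: C = \frac{3}{10} times 1F1 with upper {-2}, lower {\frac{2}{3}}, x = \frac{5}{8}. Verdict: terminating at k = 2: the factor (-2)_k kills every later term; summing the 3 survivors is exact. Hence: -\frac{201}{1280}.

Structural cue: t_0 being \frac{3}{10}, cancel k + 1/2 from the displayed ratio first; then C = 3/10.
Adjacent-term ratio: r(k) = \frac{5}{8} * (k-2) / [(k+\frac{2}{3}) (k+1)] - rational in k, leading ratio \frac{5}{8}; with t_0 = \frac{3}{10}, classification follows.


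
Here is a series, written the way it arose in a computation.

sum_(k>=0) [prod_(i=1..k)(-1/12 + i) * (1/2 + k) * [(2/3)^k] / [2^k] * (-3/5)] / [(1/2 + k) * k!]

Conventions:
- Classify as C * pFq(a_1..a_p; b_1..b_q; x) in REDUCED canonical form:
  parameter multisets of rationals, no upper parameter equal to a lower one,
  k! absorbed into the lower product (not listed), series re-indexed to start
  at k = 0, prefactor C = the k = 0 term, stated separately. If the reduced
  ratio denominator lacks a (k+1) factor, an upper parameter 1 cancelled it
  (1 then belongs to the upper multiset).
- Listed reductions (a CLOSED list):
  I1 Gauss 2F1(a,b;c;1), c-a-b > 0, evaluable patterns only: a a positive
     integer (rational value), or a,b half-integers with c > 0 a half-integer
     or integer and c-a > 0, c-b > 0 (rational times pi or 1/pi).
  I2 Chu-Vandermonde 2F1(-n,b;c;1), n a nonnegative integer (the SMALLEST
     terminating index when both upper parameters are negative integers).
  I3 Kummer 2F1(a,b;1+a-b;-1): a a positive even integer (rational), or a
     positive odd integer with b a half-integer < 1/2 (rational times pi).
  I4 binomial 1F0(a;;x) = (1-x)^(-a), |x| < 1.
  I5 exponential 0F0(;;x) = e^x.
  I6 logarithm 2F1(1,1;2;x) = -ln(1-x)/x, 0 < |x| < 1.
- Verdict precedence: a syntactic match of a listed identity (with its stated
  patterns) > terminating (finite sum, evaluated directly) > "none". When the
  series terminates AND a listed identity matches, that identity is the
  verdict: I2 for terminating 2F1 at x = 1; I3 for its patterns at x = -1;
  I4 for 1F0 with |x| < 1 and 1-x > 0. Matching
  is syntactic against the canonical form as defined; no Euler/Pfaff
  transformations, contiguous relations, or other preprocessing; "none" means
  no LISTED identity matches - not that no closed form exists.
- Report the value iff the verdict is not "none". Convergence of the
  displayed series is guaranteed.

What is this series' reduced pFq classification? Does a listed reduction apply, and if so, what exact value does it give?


The series (x = 1/3) is 1F0: upper {11/12}, lower {-}, prefactor -3/5. Verdict: the I4 binomial reduction fires (the 1F0 binomial series: exponent -11/12, x = 1/3). Its exact value is (-3/5) * (2/3)^(-11/12).

Key step: t_0 = -3/5 here, and k + 1/2 divides numerator and denominator alike; prefactor -3/5 after cancelling.
Adjacent-term ratio: r(k) = (1/3) * (k+11/12) / [(k+1)] ; factor over Q: parameters, x = (1/3), and C = -3/5.


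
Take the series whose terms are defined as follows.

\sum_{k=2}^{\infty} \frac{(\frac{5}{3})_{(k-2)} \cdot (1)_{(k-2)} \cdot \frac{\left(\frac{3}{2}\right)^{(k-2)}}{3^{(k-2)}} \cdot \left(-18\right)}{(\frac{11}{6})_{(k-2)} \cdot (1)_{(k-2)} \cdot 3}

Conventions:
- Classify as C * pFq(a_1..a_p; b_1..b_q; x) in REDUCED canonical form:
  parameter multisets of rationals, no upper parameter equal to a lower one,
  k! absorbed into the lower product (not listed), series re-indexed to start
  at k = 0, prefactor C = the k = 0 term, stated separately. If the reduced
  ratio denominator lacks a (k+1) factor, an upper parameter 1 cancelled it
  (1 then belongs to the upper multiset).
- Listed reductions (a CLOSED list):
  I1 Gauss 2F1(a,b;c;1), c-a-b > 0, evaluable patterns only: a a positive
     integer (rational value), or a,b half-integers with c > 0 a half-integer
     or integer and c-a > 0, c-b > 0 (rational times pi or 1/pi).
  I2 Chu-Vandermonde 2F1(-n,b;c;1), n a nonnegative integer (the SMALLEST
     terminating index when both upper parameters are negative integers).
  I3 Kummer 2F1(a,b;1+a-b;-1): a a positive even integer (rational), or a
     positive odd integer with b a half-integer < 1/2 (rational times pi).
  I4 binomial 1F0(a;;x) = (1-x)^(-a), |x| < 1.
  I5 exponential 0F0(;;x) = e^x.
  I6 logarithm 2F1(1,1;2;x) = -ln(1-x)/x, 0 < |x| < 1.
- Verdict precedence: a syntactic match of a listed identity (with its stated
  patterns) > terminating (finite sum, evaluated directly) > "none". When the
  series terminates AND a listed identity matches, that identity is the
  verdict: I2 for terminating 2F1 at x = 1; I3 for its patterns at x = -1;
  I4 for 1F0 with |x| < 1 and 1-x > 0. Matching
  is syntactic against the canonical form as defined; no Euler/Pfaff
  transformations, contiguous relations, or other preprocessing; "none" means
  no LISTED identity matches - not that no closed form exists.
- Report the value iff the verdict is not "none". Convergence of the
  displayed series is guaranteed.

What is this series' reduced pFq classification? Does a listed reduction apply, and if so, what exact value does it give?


Classification (C = -6): 2F1 with upper {1, \frac{5}{3}}, lower {\frac{11}{6}}, argument x = \frac{1}{2}. Verdict: none (x = \frac{1}{2}): each listed identity misses the multisets {1, \frac{5}{3}} ; {\frac{11}{6}}.

Structural cue: from the first term -6: (1)_k (C = -6) is k! itself.
Consecutive-term ratio: r(k) = \frac{1}{2} * (k+1) (k+\frac{5}{3}) / [(k+\frac{11}{6}) (k+1)] - rational in k. x = \frac{1}{2}; t_0 = -6; negate the roots.


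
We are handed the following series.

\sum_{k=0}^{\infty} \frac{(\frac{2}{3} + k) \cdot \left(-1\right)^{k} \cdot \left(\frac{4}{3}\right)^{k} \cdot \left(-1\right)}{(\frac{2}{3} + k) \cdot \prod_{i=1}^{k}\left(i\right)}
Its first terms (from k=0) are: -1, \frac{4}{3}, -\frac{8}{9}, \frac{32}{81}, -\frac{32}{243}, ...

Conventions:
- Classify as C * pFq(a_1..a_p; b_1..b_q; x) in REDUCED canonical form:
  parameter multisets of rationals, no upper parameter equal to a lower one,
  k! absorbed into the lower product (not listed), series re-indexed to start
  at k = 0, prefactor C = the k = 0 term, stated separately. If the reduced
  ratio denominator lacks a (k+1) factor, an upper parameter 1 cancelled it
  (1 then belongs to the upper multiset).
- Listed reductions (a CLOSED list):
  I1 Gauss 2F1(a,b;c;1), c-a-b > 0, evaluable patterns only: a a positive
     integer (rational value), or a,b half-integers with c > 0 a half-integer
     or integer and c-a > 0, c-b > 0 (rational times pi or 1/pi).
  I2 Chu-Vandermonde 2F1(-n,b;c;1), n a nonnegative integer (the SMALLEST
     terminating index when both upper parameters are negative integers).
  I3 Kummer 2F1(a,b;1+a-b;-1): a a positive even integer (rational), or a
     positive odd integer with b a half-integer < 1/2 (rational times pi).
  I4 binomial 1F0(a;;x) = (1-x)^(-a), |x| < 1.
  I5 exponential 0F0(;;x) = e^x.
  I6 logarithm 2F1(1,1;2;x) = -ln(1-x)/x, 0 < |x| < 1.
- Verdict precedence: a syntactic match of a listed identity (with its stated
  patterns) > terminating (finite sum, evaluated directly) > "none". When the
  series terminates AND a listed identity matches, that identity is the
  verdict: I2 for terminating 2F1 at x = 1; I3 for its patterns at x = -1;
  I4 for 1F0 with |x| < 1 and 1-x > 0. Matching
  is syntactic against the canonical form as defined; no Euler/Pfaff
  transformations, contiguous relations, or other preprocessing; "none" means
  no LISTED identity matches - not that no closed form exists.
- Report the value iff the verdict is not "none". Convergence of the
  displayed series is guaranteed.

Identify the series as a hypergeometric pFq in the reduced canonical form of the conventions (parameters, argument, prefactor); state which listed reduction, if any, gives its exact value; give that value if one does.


At argument -\frac{4}{3}: a 0F0 with upper {-}, lower {-}, scaled by C = -1. Verdict: the exponential series (I5) matches (the 0F0 exponential series at x = -\frac{4}{3}). Value: \left(-1\right) \cdot e^{-\frac{4}{3}}.

Structural cue: with t_0 = -1, the product of the first k integers (C = -1, x = -4/3) is k!.
Term ratio: r(k) = -\frac{4}{3} * 1 / [(k+1)] - rational; roots negated = parameters, x = -\frac{4}{3}, C = -1.


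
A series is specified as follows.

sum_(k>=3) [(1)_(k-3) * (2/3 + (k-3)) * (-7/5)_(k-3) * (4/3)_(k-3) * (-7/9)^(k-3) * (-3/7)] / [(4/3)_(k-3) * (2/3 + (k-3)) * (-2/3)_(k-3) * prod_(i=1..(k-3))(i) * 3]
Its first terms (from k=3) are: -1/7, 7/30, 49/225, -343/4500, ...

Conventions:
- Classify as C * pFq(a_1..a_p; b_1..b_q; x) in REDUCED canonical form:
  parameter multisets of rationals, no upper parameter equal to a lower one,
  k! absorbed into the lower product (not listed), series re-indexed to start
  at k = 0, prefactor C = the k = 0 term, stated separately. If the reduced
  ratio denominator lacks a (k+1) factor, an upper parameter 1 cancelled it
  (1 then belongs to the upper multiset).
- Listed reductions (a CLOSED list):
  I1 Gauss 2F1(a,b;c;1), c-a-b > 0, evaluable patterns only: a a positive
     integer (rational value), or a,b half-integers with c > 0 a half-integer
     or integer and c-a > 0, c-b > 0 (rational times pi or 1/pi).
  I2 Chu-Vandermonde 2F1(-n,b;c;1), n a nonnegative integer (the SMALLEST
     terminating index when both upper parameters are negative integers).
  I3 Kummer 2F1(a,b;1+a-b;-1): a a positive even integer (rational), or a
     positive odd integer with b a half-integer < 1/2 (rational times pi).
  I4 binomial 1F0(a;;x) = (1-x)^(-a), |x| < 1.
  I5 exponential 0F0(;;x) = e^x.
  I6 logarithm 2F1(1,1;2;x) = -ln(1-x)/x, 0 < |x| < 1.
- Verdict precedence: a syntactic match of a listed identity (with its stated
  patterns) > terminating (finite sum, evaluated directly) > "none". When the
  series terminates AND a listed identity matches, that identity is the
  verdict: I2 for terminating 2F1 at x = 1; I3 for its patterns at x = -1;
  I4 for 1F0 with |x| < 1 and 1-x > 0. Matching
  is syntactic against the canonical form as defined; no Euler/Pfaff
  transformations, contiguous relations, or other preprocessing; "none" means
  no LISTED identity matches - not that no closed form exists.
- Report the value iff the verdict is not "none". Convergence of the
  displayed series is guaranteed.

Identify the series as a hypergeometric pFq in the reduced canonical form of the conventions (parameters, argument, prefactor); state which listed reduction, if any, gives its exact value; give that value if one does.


This is -1/7 * 2F1(-7/5, 1; -2/3; -7/9) in reduced canonical form. Verdict: none. A 2F1 with upper {-7/5, 1} fits none of I1-I6 at x = -7/9; the sum runs forever.

Structural cue: with t_0 = -1/7, the constant factors (prefactor -1/7) combine into one prefactor.
Consecutive-term ratio: r(k) = (-7/9) * (k-7/5) (k+1) / [(k-2/3) (k+1)] - rational in k, leading ratio (-7/9); with t_0 = -1/7, classification follows.
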